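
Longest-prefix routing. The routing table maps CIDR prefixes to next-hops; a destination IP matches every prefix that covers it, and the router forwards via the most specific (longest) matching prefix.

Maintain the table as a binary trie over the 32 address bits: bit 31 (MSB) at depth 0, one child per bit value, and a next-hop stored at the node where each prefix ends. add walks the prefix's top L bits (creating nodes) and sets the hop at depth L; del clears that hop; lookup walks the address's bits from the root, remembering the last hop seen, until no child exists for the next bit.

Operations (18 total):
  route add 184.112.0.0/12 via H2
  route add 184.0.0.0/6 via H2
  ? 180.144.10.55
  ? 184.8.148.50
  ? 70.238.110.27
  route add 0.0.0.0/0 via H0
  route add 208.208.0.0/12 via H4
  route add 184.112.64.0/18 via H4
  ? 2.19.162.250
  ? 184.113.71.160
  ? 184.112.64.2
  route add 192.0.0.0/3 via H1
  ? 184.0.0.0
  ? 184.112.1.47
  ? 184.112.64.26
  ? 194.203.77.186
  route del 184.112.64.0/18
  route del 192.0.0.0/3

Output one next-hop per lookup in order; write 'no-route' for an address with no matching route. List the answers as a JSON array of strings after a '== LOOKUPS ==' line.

Process each operation:
  + 184.112.0.0/12 (H2) depth=12
  + 184.0.0.0/6 (H2) depth=6
  ? 180.144.10.55  path d0:-→d1:-→d2:-→d3:-→d4:-  best=no-route
  ? 184.8.148.50  path d0:-→d1:-→d2:-→d3:-→d4:-→d5:-→d6:H2→d7:-→d8:-→d9:-  best=H2
  ? 70.238.110.27  path d0:-  best=no-route
  + 0.0.0.0/0 (H0) depth=0
  + 208.208.0.0/12 (H4) depth=12
  + 184.112.64.0/18 (H4) depth=18
  ? 2.19.162.250  path d0:H0  best=H0
  ? 184.113.71.160  path d0:H0→d1:-→d2:-→d3:-→d4:-→d5:-→d6:H2→d7:-→d8:-→d9:-→d10:-→d11:-→d12:H2→d13:-→d14:-→d15:-  best=H2
  ? 184.112.64.2  path d0:H0→d1:-→d2:-→d3:-→d4:-→d5:-→d6:H2→d7:-→d8:-→d9:-→d10:-→d11:-→d12:H2→d13:-→d14:-→d15:-→d16:-→d17:-→d18:H4  best=H4
  + 192.0.0.0/3 (H1) depth=3
  ? 184.0.0.0  path d0:H0→d1:-→d2:-→d3:-→d4:-→d5:-→d6:H2→d7:-→d8:-→d9:-  best=H2
  ? 184.112.1.47  path d0:H0→d1:-→d2:-→d3:-→d4:-→d5:-→d6:H2→d7:-→d8:-→d9:-→d10:-→d11:-→d12:H2→d13:-→d14:-→d15:-→d16:-→d17:-  best=H2
  ? 184.112.64.26  path d0:H0→d1:-→d2:-→d3:-→d4:-→d5:-→d6:H2→d7:-→d8:-→d9:-→d10:-→d11:-→d12:H2→d13:-→d14:-→d15:-→d16:-→d17:-→d18:H4  best=H4
  ? 194.203.77.186  path d0:H0→d1:-→d2:-→d3:H1  best=H1
  del 184.112.64.0/18 (clear depth 18)
  del 192.0.0.0/3 (clear depth 3)

== LOOKUPS ==
["no-route","H2","no-route","H0","H2","H4","H2","H2","H4","H1"]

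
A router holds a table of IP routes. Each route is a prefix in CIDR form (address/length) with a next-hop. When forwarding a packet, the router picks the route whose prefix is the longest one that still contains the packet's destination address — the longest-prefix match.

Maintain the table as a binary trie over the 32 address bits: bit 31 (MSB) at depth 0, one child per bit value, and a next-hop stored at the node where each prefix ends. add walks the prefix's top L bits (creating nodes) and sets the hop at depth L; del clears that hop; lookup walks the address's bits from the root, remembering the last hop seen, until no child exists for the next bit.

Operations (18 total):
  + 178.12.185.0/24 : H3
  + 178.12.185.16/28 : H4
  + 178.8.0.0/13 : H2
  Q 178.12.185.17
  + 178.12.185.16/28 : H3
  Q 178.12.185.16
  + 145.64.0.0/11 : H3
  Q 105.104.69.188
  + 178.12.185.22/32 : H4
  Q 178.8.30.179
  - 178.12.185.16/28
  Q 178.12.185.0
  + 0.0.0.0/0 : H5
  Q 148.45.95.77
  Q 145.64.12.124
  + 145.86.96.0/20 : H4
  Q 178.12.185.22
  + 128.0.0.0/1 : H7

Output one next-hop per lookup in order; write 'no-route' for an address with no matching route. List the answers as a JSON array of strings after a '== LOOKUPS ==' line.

Apply in order:
  + 178.12.185.0/24 (H3) depth=24
  + 178.12.185.16/28 (H4) depth=28
  + 178.8.0.0/13 (H2) depth=13
  lookup 178.12.185.17: bits 1011001000001100101110010001 walk d0:-→d1:-→d2:-→d3:-→d4:-→d5:-→d6:-→d7:-→d8:-→d9:-→d10:-→d11:-→d12:-→d13:H2→d14:-→d15:-→d16:-→d17:-→d18:-→d19:-→d20:-→d21:-→d22:-→d23:-→d24:H3→d25:-→d26:-→d27:-→d28:H4 -> H4
  + 178.12.185.16/28 (H3) depth=28
  lookup 178.12.185.16: bits 1011001000001100101110010001 walk d0:-→d1:-→d2:-→d3:-→d4:-→d5:-→d6:-→d7:-→d8:-→d9:-→d10:-→d11:-→d12:-→d13:H2→d14:-→d15:-→d16:-→d17:-→d18:-→d19:-→d20:-→d21:-→d22:-→d23:-→d24:H3→d25:-→d26:-→d27:-→d28:H3 -> H3
  + 145.64.0.0/11 (H3) depth=11
  lookup 105.104.69.188: bits ε walk d0:- -> no-route
  + 178.12.185.22/32 (H4) depth=32
  lookup 178.8.30.179: bits 1011001000001 walk d0:-→d1:-→d2:-→d3:-→d4:-→d5:-→d6:-→d7:-→d8:-→d9:-→d10:-→d11:-→d12:-→d13:H2 -> H2
  - 178.12.185.16/28 clear@28
  lookup 178.12.185.0: bits 101100100000110010111001000 walk d0:-→d1:-→d2:-→d3:-→d4:-→d5:-→d6:-→d7:-→d8:-→d9:-→d10:-→d11:-→d12:-→d13:H2→d14:-→d15:-→d16:-→d17:-→d18:-→d19:-→d20:-→d21:-→d22:-→d23:-→d24:H3→d25:-→d26:-→d27:- -> H3
  + 0.0.0.0/0 (H5) depth=0
  lookup 148.45.95.77: bits 10010 walk d0:H5→d1:-→d2:-→d3:-→d4:-→d5:- -> H5
  lookup 145.64.12.124: bits 10010001010 walk d0:H5→d1:-→d2:-→d3:-→d4:-→d5:-→d6:-→d7:-→d8:-→d9:-→d10:-→d11:H3 -> H3
  + 145.86.96.0/20 (H4) depth=20
  lookup 178.12.185.22: bits 10110010000011001011100100010110 walk d0:H5→d1:-→d2:-→d3:-→d4:-→d5:-→d6:-→d7:-→d8:-→d9:-→d10:-→d11:-→d12:-→d13:H2→d14:-→d15:-→d16:-→d17:-→d18:-→d19:-→d20:-→d21:-→d22:-→d23:-→d24:H3→d25:-→d26:-→d27:-→d28:-→d29:-→d30:-→d31:-→d32:H4 -> H4
  + 128.0.0.0/1 (H7) depth=1

== LOOKUPS ==
["H4","H3","no-route","H2","H3","H5","H3","H4"]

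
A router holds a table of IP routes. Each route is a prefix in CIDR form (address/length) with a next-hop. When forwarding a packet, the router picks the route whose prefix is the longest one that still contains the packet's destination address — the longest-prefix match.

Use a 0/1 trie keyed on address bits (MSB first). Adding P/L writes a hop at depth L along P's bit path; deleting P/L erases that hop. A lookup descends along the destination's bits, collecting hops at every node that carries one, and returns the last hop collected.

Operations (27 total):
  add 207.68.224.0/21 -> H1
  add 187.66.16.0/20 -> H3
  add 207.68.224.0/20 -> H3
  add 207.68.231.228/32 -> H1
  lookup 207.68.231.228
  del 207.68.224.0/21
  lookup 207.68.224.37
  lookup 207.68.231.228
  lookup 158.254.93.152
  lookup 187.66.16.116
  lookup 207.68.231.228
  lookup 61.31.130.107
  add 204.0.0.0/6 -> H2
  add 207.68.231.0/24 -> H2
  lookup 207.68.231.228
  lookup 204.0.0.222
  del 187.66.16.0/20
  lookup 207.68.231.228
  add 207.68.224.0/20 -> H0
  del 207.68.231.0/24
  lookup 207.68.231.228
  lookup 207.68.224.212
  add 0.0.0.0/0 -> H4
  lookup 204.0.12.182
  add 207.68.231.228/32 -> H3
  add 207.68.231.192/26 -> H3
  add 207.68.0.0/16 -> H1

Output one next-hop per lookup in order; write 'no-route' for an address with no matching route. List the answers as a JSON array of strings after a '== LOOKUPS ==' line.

Process each operation:
  add 207.68.224.0/21 -> H1 at depth 21
  add 187.66.16.0/20 -> H3 at depth 20
  add 207.68.224.0/20 -> H3 at depth 20
  add 207.68.231.228/32 -> H1 at depth 32
  lookup 207.68.231.228: bits 11001111010001001110011111100100 walk d0:-→d1:-→d2:-→d3:-→d4:-→d5:-→d6:-→d7:-→d8:-→d9:-→d10:-→d11:-→d12:-→d13:-→d14:-→d15:-→d16:-→d17:-→d18:-→d19:-→d20:H3→d21:H1→d22:-→d23:-→d24:-→d25:-→d26:-→d27:-→d28:-→d29:-→d30:-→d31:-→d32:H1 -> H1
  - 207.68.224.0/21 clear@21
  lookup 207.68.224.37: bits 110011110100010011100 walk d0:-→d1:-→d2:-→d3:-→d4:-→d5:-→d6:-→d7:-→d8:-→d9:-→d10:-→d11:-→d12:-→d13:-→d14:-→d15:-→d16:-→d17:-→d18:-→d19:-→d20:H3→d21:- -> H3
  lookup 207.68.231.228: bits 11001111010001001110011111100100 walk d0:-→d1:-→d2:-→d3:-→d4:-→d5:-→d6:-→d7:-→d8:-→d9:-→d10:-→d11:-→d12:-→d13:-→d14:-→d15:-→d16:-→d17:-→d18:-→d19:-→d20:H3→d21:-→d22:-→d23:-→d24:-→d25:-→d26:-→d27:-→d28:-→d29:-→d30:-→d31:-→d32:H1 -> H1
  lookup 158.254.93.152: bits 10 walk d0:-→d1:-→d2:- -> no-route
  lookup 187.66.16.116: bits 10111011010000100001 walk d0:-→d1:-→d2:-→d3:-→d4:-→d5:-→d6:-→d7:-→d8:-→d9:-→d10:-→d11:-→d12:-→d13:-→d14:-→d15:-→d16:-→d17:-→d18:-→d19:-→d20:H3 -> H3
  lookup 207.68.231.228: bits 11001111010001001110011111100100 walk d0:-→d1:-→d2:-→d3:-→d4:-→d5:-→d6:-→d7:-→d8:-→d9:-→d10:-→d11:-→d12:-→d13:-→d14:-→d15:-→d16:-→d17:-→d18:-→d19:-→d20:H3→d21:-→d22:-→d23:-→d24:-→d25:-→d26:-→d27:-→d28:-→d29:-→d30:-→d31:-→d32:H1 -> H1
  lookup 61.31.130.107: bits ε walk d0:- -> no-route
  add 204.0.0.0/6 -> H2 at depth 6
  add 207.68.231.0/24 -> H2 at depth 24
  lookup 207.68.231.228: bits 11001111010001001110011111100100 walk d0:-→d1:-→d2:-→d3:-→d4:-→d5:-→d6:H2→d7:-→d8:-→d9:-→d10:-→d11:-→d12:-→d13:-→d14:-→d15:-→d16:-→d17:-→d18:-→d19:-→d20:H3→d21:-→d22:-→d23:-→d24:H2→d25:-→d26:-→d27:-→d28:-→d29:-→d30:-→d31:-→d32:H1 -> H1
  lookup 204.0.0.222: bits 110011 walk d0:-→d1:-→d2:-→d3:-→d4:-→d5:-→d6:H2 -> H2
  - 187.66.16.0/20 clear@20
  lookup 207.68.231.228: bits 11001111010001001110011111100100 walk d0:-→d1:-→d2:-→d3:-→d4:-→d5:-→d6:H2→d7:-→d8:-→d9:-→d10:-→d11:-→d12:-→d13:-→d14:-→d15:-→d16:-→d17:-→d18:-→d19:-→d20:H3→d21:-→d22:-→d23:-→d24:H2→d25:-→d26:-→d27:-→d28:-→d29:-→d30:-→d31:-→d32:H1 -> H1
  add 207.68.224.0/20 -> H0 at depth 20
  - 207.68.231.0/24 clear@24
  lookup 207.68.231.228: bits 11001111010001001110011111100100 walk d0:-→d1:-→d2:-→d3:-→d4:-→d5:-→d6:H2→d7:-→d8:-→d9:-→d10:-→d11:-→d12:-→d13:-→d14:-→d15:-→d16:-→d17:-→d18:-→d19:-→d20:H0→d21:-→d22:-→d23:-→d24:-→d25:-→d26:-→d27:-→d28:-→d29:-→d30:-→d31:-→d32:H1 -> H1
  lookup 207.68.224.212: bits 110011110100010011100 walk d0:-→d1:-→d2:-→d3:-→d4:-→d5:-→d6:H2→d7:-→d8:-→d9:-→d10:-→d11:-→d12:-→d13:-→d14:-→d15:-→d16:-→d17:-→d18:-→d19:-→d20:H0→d21:- -> H0
  add 0.0.0.0/0 -> H4 at depth 0
  lookup 204.0.12.182: bits 110011 walk d0:H4→d1:-→d2:-→d3:-→d4:-→d5:-→d6:H2 -> H2
  add 207.68.231.228/32 -> H3 at depth 32
  add 207.68.231.192/26 -> H3 at depth 26
  add 207.68.0.0/16 -> H1 at depth 16

== LOOKUPS ==
["H1","H3","H1","no-route","H3","H1","no-route","H1","H2","H1","H1","H0","H2"]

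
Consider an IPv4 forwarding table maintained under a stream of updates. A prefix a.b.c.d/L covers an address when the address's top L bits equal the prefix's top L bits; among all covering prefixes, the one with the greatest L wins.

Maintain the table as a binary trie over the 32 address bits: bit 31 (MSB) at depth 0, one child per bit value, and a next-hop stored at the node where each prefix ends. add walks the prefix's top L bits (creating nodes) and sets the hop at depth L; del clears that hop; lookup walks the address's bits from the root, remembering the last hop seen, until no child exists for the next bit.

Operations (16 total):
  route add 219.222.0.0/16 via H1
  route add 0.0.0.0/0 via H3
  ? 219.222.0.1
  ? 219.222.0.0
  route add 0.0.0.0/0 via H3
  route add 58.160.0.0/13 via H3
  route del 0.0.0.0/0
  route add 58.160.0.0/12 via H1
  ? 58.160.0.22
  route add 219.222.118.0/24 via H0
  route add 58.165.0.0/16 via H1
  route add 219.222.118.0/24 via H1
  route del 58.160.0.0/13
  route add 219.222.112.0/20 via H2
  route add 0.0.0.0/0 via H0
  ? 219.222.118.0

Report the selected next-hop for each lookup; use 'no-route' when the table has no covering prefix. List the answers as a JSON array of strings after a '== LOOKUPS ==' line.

Trace:
  + 219.222.0.0/16 (H1) depth=16
  + 0.0.0.0/0 (H3) depth=0
  ? 219.222.0.1  path d0:H3→d1:-→d2:-→d3:-→d4:-→d5:-→d6:-→d7:-→d8:-→d9:-→d10:-→d11:-→d12:-→d13:-→d14:-→d15:-→d16:H1  best=H1
  ? 219.222.0.0  path d0:H3→d1:-→d2:-→d3:-→d4:-→d5:-→d6:-→d7:-→d8:-→d9:-→d10:-→d11:-→d12:-→d13:-→d14:-→d15:-→d16:H1  best=H1
  + 0.0.0.0/0 (H3) depth=0
  + 58.160.0.0/13 (H3) depth=13
  del 0.0.0.0/0 (clear depth 0)
  + 58.160.0.0/12 (H1) depth=12
  ? 58.160.0.22  path d0:-→d1:-→d2:-→d3:-→d4:-→d5:-→d6:-→d7:-→d8:-→d9:-→d10:-→d11:-→d12:H1→d13:H3  best=H3
  + 219.222.118.0/24 (H0) depth=24
  + 58.165.0.0/16 (H1) depth=16
  + 219.222.118.0/24 (H1) depth=24
  del 58.160.0.0/13 (clear depth 13)
  + 219.222.112.0/20 (H2) depth=20
  + 0.0.0.0/0 (H0) depth=0
  ? 219.222.118.0  path d0:H0→d1:-→d2:-→d3:-→d4:-→d5:-→d6:-→d7:-→d8:-→d9:-→d10:-→d11:-→d12:-→d13:-→d14:-→d15:-→d16:H1→d17:-→d18:-→d19:-→d20:H2→d21:-→d22:-→d23:-→d24:H1  best=H1

== LOOKUPS ==
["H1","H1","H3","H1"]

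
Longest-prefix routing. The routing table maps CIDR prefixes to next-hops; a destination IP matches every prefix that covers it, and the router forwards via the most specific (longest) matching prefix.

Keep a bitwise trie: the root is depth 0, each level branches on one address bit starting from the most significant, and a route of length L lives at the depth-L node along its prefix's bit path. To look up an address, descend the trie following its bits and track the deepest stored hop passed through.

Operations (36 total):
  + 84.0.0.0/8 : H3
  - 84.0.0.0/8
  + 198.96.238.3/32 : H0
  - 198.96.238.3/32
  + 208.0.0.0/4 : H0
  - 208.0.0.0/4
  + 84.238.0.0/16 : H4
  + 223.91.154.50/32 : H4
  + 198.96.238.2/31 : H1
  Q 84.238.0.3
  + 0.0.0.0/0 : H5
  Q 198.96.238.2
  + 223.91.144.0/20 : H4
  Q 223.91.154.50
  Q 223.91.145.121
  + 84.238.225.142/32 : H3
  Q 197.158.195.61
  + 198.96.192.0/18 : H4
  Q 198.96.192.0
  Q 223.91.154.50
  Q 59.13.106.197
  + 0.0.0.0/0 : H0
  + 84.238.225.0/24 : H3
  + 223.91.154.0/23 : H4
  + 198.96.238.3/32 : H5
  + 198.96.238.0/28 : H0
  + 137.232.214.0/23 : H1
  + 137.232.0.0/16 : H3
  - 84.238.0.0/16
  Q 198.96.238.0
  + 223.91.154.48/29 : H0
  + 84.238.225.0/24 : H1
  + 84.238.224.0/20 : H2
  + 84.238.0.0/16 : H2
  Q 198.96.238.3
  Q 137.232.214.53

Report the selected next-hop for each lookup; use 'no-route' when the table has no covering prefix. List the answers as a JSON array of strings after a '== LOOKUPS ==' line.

Process each operation:
  + 84.0.0.0/8 (H3) depth=8
  del 84.0.0.0/8 (clear depth 8)
  + 198.96.238.3/32 (H0) depth=32
  del 198.96.238.3/32 (clear depth 32)
  + 208.0.0.0/4 (H0) depth=4
  del 208.0.0.0/4 (clear depth 4)
  + 84.238.0.0/16 (H4) depth=16
  + 223.91.154.50/32 (H4) depth=32
  + 198.96.238.2/31 (H1) depth=31
  Q 84.238.0.3: descend 0101010011101110 ; hops seen [H4] ; pick H4
  + 0.0.0.0/0 (H5) depth=0
  Q 198.96.238.2: descend 1100011001100000111011100000001 ; hops seen [H5,H1] ; pick H1
  + 223.91.144.0/20 (H4) depth=20
  Q 223.91.154.50: descend 11011111010110111001101000110010 ; hops seen [H5,H4,H4] ; pick H4
  Q 223.91.145.121: descend 11011111010110111001 ; hops seen [H5,H4] ; pick H4
  + 84.238.225.142/32 (H3) depth=32
  Q 197.158.195.61: descend 110001 ; hops seen [H5] ; pick H5
  + 198.96.192.0/18 (H4) depth=18
  Q 198.96.192.0: descend 110001100110000011 ; hops seen [H5,H4] ; pick H4
  Q 223.91.154.50: descend 11011111010110111001101000110010 ; hops seen [H5,H4,H4] ; pick H4
  Q 59.13.106.197: descend 0 ; hops seen [H5] ; pick H5
  + 0.0.0.0/0 (H0) depth=0
  + 84.238.225.0/24 (H3) depth=24
  + 223.91.154.0/23 (H4) depth=23
  + 198.96.238.3/32 (H5) depth=32
  + 198.96.238.0/28 (H0) depth=28
  + 137.232.214.0/23 (H1) depth=23
  + 137.232.0.0/16 (H3) depth=16
  del 84.238.0.0/16 (clear depth 16)
  Q 198.96.238.0: descend 110001100110000011101110000000 ; hops seen [H0,H4,H0] ; pick H0
  + 223.91.154.48/29 (H0) depth=29
  + 84.238.225.0/24 (H1) depth=24
  + 84.238.224.0/20 (H2) depth=20
  + 84.238.0.0/16 (H2) depth=16
  Q 198.96.238.3: descend 11000110011000001110111000000011 ; hops seen [H0,H4,H0,H1,H5] ; pick H5
  Q 137.232.214.53: descend 10001001111010001101011 ; hops seen [H0,H3,H1] ; pick H1

== LOOKUPS ==
["H4","H1","H4","H4","H5","H4","H4","H5","H0","H5","H1"]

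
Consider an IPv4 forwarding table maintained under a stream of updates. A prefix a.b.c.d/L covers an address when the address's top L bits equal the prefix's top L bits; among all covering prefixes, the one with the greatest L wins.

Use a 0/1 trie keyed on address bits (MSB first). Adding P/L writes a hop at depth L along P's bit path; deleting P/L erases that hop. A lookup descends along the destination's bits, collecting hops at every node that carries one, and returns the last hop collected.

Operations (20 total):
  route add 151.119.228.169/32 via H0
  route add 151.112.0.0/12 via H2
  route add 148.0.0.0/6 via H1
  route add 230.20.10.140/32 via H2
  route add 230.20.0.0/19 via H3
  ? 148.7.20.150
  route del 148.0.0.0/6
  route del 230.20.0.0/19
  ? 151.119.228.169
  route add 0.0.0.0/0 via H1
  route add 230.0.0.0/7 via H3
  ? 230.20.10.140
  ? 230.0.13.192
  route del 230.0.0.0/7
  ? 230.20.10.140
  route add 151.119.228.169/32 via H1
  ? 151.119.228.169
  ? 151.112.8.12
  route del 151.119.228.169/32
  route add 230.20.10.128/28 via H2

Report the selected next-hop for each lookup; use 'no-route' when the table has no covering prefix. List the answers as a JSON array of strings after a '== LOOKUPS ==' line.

Apply in order:
  add 151.119.228.169/32 -> H0 at depth 32
  add 151.112.0.0/12 -> H2 at depth 12
  add 148.0.0.0/6 -> H1 at depth 6
  add 230.20.10.140/32 -> H2 at depth 32
  add 230.20.0.0/19 -> H3 at depth 19
  Q 148.7.20.150: descend 100101 ; hops seen [H1] ; pick H1
  - 148.0.0.0/6 clear@6
  - 230.20.0.0/19 clear@19
  Q 151.119.228.169: descend 10010111011101111110010010101001 ; hops seen [H2,H0] ; pick H0
  add 0.0.0.0/0 -> H1 at depth 0
  add 230.0.0.0/7 -> H3 at depth 7
  Q 230.20.10.140: descend 11100110000101000000101010001100 ; hops seen [H1,H3,H2] ; pick H2
  Q 230.0.13.192: descend 11100110000 ; hops seen [H1,H3] ; pick H3
  - 230.0.0.0/7 clear@7
  Q 230.20.10.140: descend 11100110000101000000101010001100 ; hops seen [H1,H2] ; pick H2
  add 151.119.228.169/32 -> H1 at depth 32
  Q 151.119.228.169: descend 10010111011101111110010010101001 ; hops seen [H1,H2,H1] ; pick H1
  Q 151.112.8.12: descend 1001011101110 ; hops seen [H1,H2] ; pick H2
  - 151.119.228.169/32 clear@32
  add 230.20.10.128/28 -> H2 at depth 28

== LOOKUPS ==
["H1","H0","H2","H3","H2","H1","H2"]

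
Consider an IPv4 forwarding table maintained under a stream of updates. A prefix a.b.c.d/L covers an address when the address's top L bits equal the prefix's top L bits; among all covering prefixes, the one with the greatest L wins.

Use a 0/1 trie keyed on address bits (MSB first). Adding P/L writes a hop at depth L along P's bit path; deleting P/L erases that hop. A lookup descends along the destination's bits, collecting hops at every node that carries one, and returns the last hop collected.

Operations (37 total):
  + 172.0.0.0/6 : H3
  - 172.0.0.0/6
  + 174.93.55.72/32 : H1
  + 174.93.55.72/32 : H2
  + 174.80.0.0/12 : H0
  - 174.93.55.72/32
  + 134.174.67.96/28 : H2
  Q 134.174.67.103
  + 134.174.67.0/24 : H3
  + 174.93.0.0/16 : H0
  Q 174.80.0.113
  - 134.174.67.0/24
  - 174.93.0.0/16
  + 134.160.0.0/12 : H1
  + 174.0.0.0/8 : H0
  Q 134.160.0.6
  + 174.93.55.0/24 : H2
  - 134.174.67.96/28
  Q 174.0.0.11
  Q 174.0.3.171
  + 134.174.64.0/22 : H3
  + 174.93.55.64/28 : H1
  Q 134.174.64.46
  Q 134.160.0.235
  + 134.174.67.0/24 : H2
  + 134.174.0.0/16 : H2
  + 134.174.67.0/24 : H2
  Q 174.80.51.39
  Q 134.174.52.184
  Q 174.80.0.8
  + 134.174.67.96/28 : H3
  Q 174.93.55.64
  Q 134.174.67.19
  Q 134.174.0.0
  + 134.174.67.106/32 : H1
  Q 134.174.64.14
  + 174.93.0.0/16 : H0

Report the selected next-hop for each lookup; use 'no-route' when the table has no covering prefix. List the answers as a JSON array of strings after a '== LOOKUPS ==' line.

Apply in order:
  add 172.0.0.0/6 -> H3 at depth 6
  - 172.0.0.0/6 clear@6
  add 174.93.55.72/32 -> H1 at depth 32
  add 174.93.55.72/32 -> H2 at depth 32
  add 174.80.0.0/12 -> H0 at depth 12
  - 174.93.55.72/32 clear@32
  add 134.174.67.96/28 -> H2 at depth 28
  Q 134.174.67.103: descend 1000011010101110010000110110 ; hops seen [H2] ; pick H2
  add 134.174.67.0/24 -> H3 at depth 24
  add 174.93.0.0/16 -> H0 at depth 16
  Q 174.80.0.113: descend 101011100101 ; hops seen [H0] ; pick H0
  - 134.174.67.0/24 clear@24
  - 174.93.0.0/16 clear@16
  add 134.160.0.0/12 -> H1 at depth 12
  add 174.0.0.0/8 -> H0 at depth 8
  Q 134.160.0.6: descend 100001101010 ; hops seen [H1] ; pick H1
  add 174.93.55.0/24 -> H2 at depth 24
  - 134.174.67.96/28 clear@28
  Q 174.0.0.11: descend 101011100 ; hops seen [H0] ; pick H0
  Q 174.0.3.171: descend 101011100 ; hops seen [H0] ; pick H0
  add 134.174.64.0/22 -> H3 at depth 22
  add 174.93.55.64/28 -> H1 at depth 28
  Q 134.174.64.46: descend 1000011010101110010000 ; hops seen [H1,H3] ; pick H3
  Q 134.160.0.235: descend 100001101010 ; hops seen [H1] ; pick H1
  add 134.174.67.0/24 -> H2 at depth 24
  add 134.174.0.0/16 -> H2 at depth 16
  add 134.174.67.0/24 -> H2 at depth 24
  Q 174.80.51.39: descend 101011100101 ; hops seen [H0,H0] ; pick H0
  Q 134.174.52.184: descend 10000110101011100 ; hops seen [H1,H2] ; pick H2
  Q 174.80.0.8: descend 101011100101 ; hops seen [H0,H0] ; pick H0
  add 134.174.67.96/28 -> H3 at depth 28
  Q 174.93.55.64: descend 1010111001011101001101110100 ; hops seen [H0,H0,H2,H1] ; pick H1
  Q 134.174.67.19: descend 1000011010101110010000110 ; hops seen [H1,H2,H3,H2] ; pick H2
  Q 134.174.0.0: descend 10000110101011100 ; hops seen [H1,H2] ; pick H2
  add 134.174.67.106/32 -> H1 at depth 32
  Q 134.174.64.14: descend 1000011010101110010000 ; hops seen [H1,H2,H3] ; pick H3
  add 174.93.0.0/16 -> H0 at depth 16

== LOOKUPS ==
["H2","H0","H1","H0","H0","H3","H1","H0","H2","H0","H1","H2","H2","H3"]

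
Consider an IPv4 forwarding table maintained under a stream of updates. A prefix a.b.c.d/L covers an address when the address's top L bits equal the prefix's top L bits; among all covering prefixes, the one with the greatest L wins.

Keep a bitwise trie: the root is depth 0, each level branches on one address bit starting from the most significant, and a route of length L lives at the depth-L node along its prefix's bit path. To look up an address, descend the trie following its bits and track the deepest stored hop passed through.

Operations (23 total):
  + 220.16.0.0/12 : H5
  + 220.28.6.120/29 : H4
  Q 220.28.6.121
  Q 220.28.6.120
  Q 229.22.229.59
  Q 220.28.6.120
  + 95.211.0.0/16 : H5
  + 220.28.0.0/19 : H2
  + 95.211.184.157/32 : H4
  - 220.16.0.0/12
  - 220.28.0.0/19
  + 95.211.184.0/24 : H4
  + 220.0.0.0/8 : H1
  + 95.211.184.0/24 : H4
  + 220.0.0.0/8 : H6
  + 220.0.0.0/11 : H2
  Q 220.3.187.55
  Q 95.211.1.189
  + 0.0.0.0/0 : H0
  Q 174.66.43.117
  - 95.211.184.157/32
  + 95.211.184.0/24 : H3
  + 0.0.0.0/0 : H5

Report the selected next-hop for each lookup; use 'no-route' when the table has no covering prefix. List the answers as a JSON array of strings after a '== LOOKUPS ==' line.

Process each operation:
  add 220.16.0.0/12 -> H5 at depth 12
  add 220.28.6.120/29 -> H4 at depth 29
  ? 220.28.6.121  path d0:-→d1:-→d2:-→d3:-→d4:-→d5:-→d6:-→d7:-→d8:-→d9:-→d10:-→d11:-→d12:H5→d13:-→d14:-→d15:-→d16:-→d17:-→d18:-→d19:-→d20:-→d21:-→d22:-→d23:-→d24:-→d25:-→d26:-→d27:-→d28:-→d29:H4  best=H4
  ? 220.28.6.120  path d0:-→d1:-→d2:-→d3:-→d4:-→d5:-→d6:-→d7:-→d8:-→d9:-→d10:-→d11:-→d12:H5→d13:-→d14:-→d15:-→d16:-→d17:-→d18:-→d19:-→d20:-→d21:-→d22:-→d23:-→d24:-→d25:-→d26:-→d27:-→d28:-→d29:H4  best=H4
  ? 229.22.229.59  path d0:-→d1:-→d2:-  best=no-route
  ? 220.28.6.120  path d0:-→d1:-→d2:-→d3:-→d4:-→d5:-→d6:-→d7:-→d8:-→d9:-→d10:-→d11:-→d12:H5→d13:-→d14:-→d15:-→d16:-→d17:-→d18:-→d19:-→d20:-→d21:-→d22:-→d23:-→d24:-→d25:-→d26:-→d27:-→d28:-→d29:H4  best=H4
  add 95.211.0.0/16 -> H5 at depth 16
  add 220.28.0.0/19 -> H2 at depth 19
  add 95.211.184.157/32 -> H4 at depth 32
  del 220.16.0.0/12 (clear depth 12)
  del 220.28.0.0/19 (clear depth 19)
  add 95.211.184.0/24 -> H4 at depth 24
  add 220.0.0.0/8 -> H1 at depth 8
  add 95.211.184.0/24 -> H4 at depth 24
  add 220.0.0.0/8 -> H6 at depth 8
  add 220.0.0.0/11 -> H2 at depth 11
  ? 220.3.187.55  path d0:-→d1:-→d2:-→d3:-→d4:-→d5:-→d6:-→d7:-→d8:H6→d9:-→d10:-→d11:H2  best=H2
  ? 95.211.1.189  path d0:-→d1:-→d2:-→d3:-→d4:-→d5:-→d6:-→d7:-→d8:-→d9:-→d10:-→d11:-→d12:-→d13:-→d14:-→d15:-→d16:H5  best=H5
  add 0.0.0.0/0 -> H0 at depth 0
  ? 174.66.43.117  path d0:H0→d1:-  best=H0
  del 95.211.184.157/32 (clear depth 32)
  add 95.211.184.0/24 -> H3 at depth 24
  add 0.0.0.0/0 -> H5 at depth 0

== LOOKUPS ==
["H4","H4","no-route","H4","H2","H5","H0"]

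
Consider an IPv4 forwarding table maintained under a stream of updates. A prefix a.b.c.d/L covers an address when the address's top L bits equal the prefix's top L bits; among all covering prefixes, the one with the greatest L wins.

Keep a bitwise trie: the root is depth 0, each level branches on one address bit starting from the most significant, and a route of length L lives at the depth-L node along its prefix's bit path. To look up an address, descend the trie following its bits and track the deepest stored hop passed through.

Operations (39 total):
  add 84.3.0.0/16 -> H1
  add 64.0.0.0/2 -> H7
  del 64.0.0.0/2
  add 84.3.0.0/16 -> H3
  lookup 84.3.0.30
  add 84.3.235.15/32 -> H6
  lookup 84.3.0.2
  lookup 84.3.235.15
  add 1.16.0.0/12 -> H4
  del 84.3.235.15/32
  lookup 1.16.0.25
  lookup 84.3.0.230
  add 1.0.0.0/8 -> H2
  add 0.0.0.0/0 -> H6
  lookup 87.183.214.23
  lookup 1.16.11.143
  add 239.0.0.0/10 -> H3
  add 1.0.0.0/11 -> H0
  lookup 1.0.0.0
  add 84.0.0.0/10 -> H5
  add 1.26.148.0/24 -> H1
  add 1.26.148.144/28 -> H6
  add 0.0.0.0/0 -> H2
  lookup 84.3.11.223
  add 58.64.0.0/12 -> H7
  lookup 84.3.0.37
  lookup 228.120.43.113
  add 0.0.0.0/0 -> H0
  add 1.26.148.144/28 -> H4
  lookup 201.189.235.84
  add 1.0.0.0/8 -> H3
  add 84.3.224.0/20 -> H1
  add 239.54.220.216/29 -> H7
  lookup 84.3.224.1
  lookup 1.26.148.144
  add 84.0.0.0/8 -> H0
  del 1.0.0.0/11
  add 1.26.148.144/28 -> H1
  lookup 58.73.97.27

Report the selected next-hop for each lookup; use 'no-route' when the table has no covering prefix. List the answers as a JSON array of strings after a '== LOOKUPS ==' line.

Process each operation:
  add 84.3.0.0/16 -> H1 at depth 16
  add 64.0.0.0/2 -> H7 at depth 2
  del 64.0.0.0/2 (clear depth 2)
  add 84.3.0.0/16 -> H3 at depth 16
  lookup 84.3.0.30: bits 0101010000000011 walk d0:-→d1:-→d2:-→d3:-→d4:-→d5:-→d6:-→d7:-→d8:-→d9:-→d10:-→d11:-→d12:-→d13:-→d14:-→d15:-→d16:H3 -> H3
  add 84.3.235.15/32 -> H6 at depth 32
  lookup 84.3.0.2: bits 0101010000000011 walk d0:-→d1:-→d2:-→d3:-→d4:-→d5:-→d6:-→d7:-→d8:-→d9:-→d10:-→d11:-→d12:-→d13:-→d14:-→d15:-→d16:H3 -> H3
  lookup 84.3.235.15: bits 01010100000000111110101100001111 walk d0:-→d1:-→d2:-→d3:-→d4:-→d5:-→d6:-→d7:-→d8:-→d9:-→d10:-→d11:-→d12:-→d13:-→d14:-→d15:-→d16:H3→d17:-→d18:-→d19:-→d20:-→d21:-→d22:-→d23:-→d24:-→d25:-→d26:-→d27:-→d28:-→d29:-→d30:-→d31:-→d32:H6 -> H6
  add 1.16.0.0/12 -> H4 at depth 12
  del 84.3.235.15/32 (clear depth 32)
  lookup 1.16.0.25: bits 000000010001 walk d0:-→d1:-→d2:-→d3:-→d4:-→d5:-→d6:-→d7:-→d8:-→d9:-→d10:-→d11:-→d12:H4 -> H4
  lookup 84.3.0.230: bits 0101010000000011 walk d0:-→d1:-→d2:-→d3:-→d4:-→d5:-→d6:-→d7:-→d8:-→d9:-→d10:-→d11:-→d12:-→d13:-→d14:-→d15:-→d16:H3 -> H3
  add 1.0.0.0/8 -> H2 at depth 8
  add 0.0.0.0/0 -> H6 at depth 0
  lookup 87.183.214.23: bits 010101 walk d0:H6→d1:-→d2:-→d3:-→d4:-→d5:-→d6:- -> H6
  lookup 1.16.11.143: bits 000000010001 walk d0:H6→d1:-→d2:-→d3:-→d4:-→d5:-→d6:-→d7:-→d8:H2→d9:-→d10:-→d11:-→d12:H4 -> H4
  add 239.0.0.0/10 -> H3 at depth 10
  add 1.0.0.0/11 -> H0 at depth 11
  lookup 1.0.0.0: bits 00000001000 walk d0:H6→d1:-→d2:-→d3:-→d4:-→d5:-→d6:-→d7:-→d8:H2→d9:-→d10:-→d11:H0 -> H0
  add 84.0.0.0/10 -> H5 at depth 10
  add 1.26.148.0/24 -> H1 at depth 24
  add 1.26.148.144/28 -> H6 at depth 28
  add 0.0.0.0/0 -> H2 at depth 0
  lookup 84.3.11.223: bits 0101010000000011 walk d0:H2→d1:-→d2:-→d3:-→d4:-→d5:-→d6:-→d7:-→d8:-→d9:-→d10:H5→d11:-→d12:-→d13:-→d14:-→d15:-→d16:H3 -> H3
  add 58.64.0.0/12 -> H7 at depth 12
  lookup 84.3.0.37: bits 0101010000000011 walk d0:H2→d1:-→d2:-→d3:-→d4:-→d5:-→d6:-→d7:-→d8:-→d9:-→d10:H5→d11:-→d12:-→d13:-→d14:-→d15:-→d16:H3 -> H3
  lookup 228.120.43.113: bits 1110 walk d0:H2→d1:-→d2:-→d3:-→d4:- -> H2
  add 0.0.0.0/0 -> H0 at depth 0
  add 1.26.148.144/28 -> H4 at depth 28
  lookup 201.189.235.84: bits 11 walk d0:H0→d1:-→d2:- -> H0
  add 1.0.0.0/8 -> H3 at depth 8
  add 84.3.224.0/20 -> H1 at depth 20
  add 239.54.220.216/29 -> H7 at depth 29
  lookup 84.3.224.1: bits 01010100000000111110 walk d0:H0→d1:-→d2:-→d3:-→d4:-→d5:-→d6:-→d7:-→d8:-→d9:-→d10:H5→d11:-→d12:-→d13:-→d14:-→d15:-→d16:H3→d17:-→d18:-→d19:-→d20:H1 -> H1
  lookup 1.26.148.144: bits 0000000100011010100101001001 walk d0:H0→d1:-→d2:-→d3:-→d4:-→d5:-→d6:-→d7:-→d8:H3→d9:-→d10:-→d11:H0→d12:H4→d13:-→d14:-→d15:-→d16:-→d17:-→d18:-→d19:-→d20:-→d21:-→d22:-→d23:-→d24:H1→d25:-→d26:-→d27:-→d28:H4 -> H4
  add 84.0.0.0/8 -> H0 at depth 8
  del 1.0.0.0/11 (clear depth 11)
  add 1.26.148.144/28 -> H1 at depth 28
  lookup 58.73.97.27: bits 001110100100 walk d0:H0→d1:-→d2:-→d3:-→d4:-→d5:-→d6:-→d7:-→d8:-→d9:-→d10:-→d11:-→d12:H7 -> H7

== LOOKUPS ==
["H3","H3","H6","H4","H3","H6","H4","H0","H3","H3","H2","H0","H1","H4","H7"]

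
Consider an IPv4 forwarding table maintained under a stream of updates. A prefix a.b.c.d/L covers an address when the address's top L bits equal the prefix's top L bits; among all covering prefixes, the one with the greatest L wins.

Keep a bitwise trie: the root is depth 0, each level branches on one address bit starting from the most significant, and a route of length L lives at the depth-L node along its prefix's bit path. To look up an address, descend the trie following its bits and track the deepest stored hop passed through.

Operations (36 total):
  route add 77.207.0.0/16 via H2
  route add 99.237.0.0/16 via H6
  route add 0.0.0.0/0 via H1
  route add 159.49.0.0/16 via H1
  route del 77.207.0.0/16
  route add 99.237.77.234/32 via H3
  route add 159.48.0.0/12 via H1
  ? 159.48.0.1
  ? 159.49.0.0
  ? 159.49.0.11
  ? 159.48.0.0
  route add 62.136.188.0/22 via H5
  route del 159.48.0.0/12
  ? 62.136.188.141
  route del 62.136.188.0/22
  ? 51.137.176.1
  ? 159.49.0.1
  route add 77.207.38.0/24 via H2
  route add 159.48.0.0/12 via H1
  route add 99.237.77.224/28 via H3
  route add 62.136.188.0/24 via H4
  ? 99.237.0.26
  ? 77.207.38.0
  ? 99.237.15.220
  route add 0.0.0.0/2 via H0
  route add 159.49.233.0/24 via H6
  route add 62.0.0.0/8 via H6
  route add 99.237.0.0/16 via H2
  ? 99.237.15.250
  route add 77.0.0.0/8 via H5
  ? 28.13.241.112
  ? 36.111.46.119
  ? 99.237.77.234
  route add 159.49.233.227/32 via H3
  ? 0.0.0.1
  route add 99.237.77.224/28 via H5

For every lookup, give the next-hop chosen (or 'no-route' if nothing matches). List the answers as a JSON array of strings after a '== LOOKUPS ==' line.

Apply in order:
  add 77.207.0.0/16 -> H2 at depth 16
  add 99.237.0.0/16 -> H6 at depth 16
  add 0.0.0.0/0 -> H1 at depth 0
  add 159.49.0.0/16 -> H1 at depth 16
  - 77.207.0.0/16 clear@16
  add 99.237.77.234/32 -> H3 at depth 32
  add 159.48.0.0/12 -> H1 at depth 12
  ? 159.48.0.1  path d0:H1→d1:-→d2:-→d3:-→d4:-→d5:-→d6:-→d7:-→d8:-→d9:-→d10:-→d11:-→d12:H1→d13:-→d14:-→d15:-  best=H1
  ? 159.49.0.0  path d0:H1→d1:-→d2:-→d3:-→d4:-→d5:-→d6:-→d7:-→d8:-→d9:-→d10:-→d11:-→d12:H1→d13:-→d14:-→d15:-→d16:H1  best=H1
  ? 159.49.0.11  path d0:H1→d1:-→d2:-→d3:-→d4:-→d5:-→d6:-→d7:-→d8:-→d9:-→d10:-→d11:-→d12:H1→d13:-→d14:-→d15:-→d16:H1  best=H1
  ? 159.48.0.0  path d0:H1→d1:-→d2:-→d3:-→d4:-→d5:-→d6:-→d7:-→d8:-→d9:-→d10:-→d11:-→d12:H1→d13:-→d14:-→d15:-  best=H1
  add 62.136.188.0/22 -> H5 at depth 22
  - 159.48.0.0/12 clear@12
  ? 62.136.188.141  path d0:H1→d1:-→d2:-→d3:-→d4:-→d5:-→d6:-→d7:-→d8:-→d9:-→d10:-→d11:-→d12:-→d13:-→d14:-→d15:-→d16:-→d17:-→d18:-→d19:-→d20:-→d21:-→d22:H5  best=H5
  - 62.136.188.0/22 clear@22
  ? 51.137.176.1  path d0:H1→d1:-→d2:-→d3:-→d4:-  best=H1
  ? 159.49.0.1  path d0:H1→d1:-→d2:-→d3:-→d4:-→d5:-→d6:-→d7:-→d8:-→d9:-→d10:-→d11:-→d12:-→d13:-→d14:-→d15:-→d16:H1  best=H1
  add 77.207.38.0/24 -> H2 at depth 24
  add 159.48.0.0/12 -> H1 at depth 12
  add 99.237.77.224/28 -> H3 at depth 28
  add 62.136.188.0/24 -> H4 at depth 24
  ? 99.237.0.26  path d0:H1→d1:-→d2:-→d3:-→d4:-→d5:-→d6:-→d7:-→d8:-→d9:-→d10:-→d11:-→d12:-→d13:-→d14:-→d15:-→d16:H6→d17:-  best=H6
  ? 77.207.38.0  path d0:H1→d1:-→d2:-→d3:-→d4:-→d5:-→d6:-→d7:-→d8:-→d9:-→d10:-→d11:-→d12:-→d13:-→d14:-→d15:-→d16:-→d17:-→d18:-→d19:-→d20:-→d21:-→d22:-→d23:-→d24:H2  best=H2
  ? 99.237.15.220  path d0:H1→d1:-→d2:-→d3:-→d4:-→d5:-→d6:-→d7:-→d8:-→d9:-→d10:-→d11:-→d12:-→d13:-→d14:-→d15:-→d16:H6→d17:-  best=H6
  add 0.0.0.0/2 -> H0 at depth 2
  add 159.49.233.0/24 -> H6 at depth 24
  add 62.0.0.0/8 -> H6 at depth 8
  add 99.237.0.0/16 -> H2 at depth 16
  ? 99.237.15.250  path d0:H1→d1:-→d2:-→d3:-→d4:-→d5:-→d6:-→d7:-→d8:-→d9:-→d10:-→d11:-→d12:-→d13:-→d14:-→d15:-→d16:H2→d17:-  best=H2
  add 77.0.0.0/8 -> H5 at depth 8
  ? 28.13.241.112  path d0:H1→d1:-→d2:H0  best=H0
  ? 36.111.46.119  path d0:H1→d1:-→d2:H0→d3:-  best=H0
  ? 99.237.77.234  path d0:H1→d1:-→d2:-→d3:-→d4:-→d5:-→d6:-→d7:-→d8:-→d9:-→d10:-→d11:-→d12:-→d13:-→d14:-→d15:-→d16:H2→d17:-→d18:-→d19:-→d20:-→d21:-→d22:-→d23:-→d24:-→d25:-→d26:-→d27:-→d28:H3→d29:-→d30:-→d31:-→d32:H3  best=H3
  add 159.49.233.227/32 -> H3 at depth 32
  ? 0.0.0.1  path d0:H1→d1:-→d2:H0  best=H0
  add 99.237.77.224/28 -> H5 at depth 28

== LOOKUPS ==
["H1","H1","H1","H1","H5","H1","H1","H6","H2","H6","H2","H0","H0","H3","H0"]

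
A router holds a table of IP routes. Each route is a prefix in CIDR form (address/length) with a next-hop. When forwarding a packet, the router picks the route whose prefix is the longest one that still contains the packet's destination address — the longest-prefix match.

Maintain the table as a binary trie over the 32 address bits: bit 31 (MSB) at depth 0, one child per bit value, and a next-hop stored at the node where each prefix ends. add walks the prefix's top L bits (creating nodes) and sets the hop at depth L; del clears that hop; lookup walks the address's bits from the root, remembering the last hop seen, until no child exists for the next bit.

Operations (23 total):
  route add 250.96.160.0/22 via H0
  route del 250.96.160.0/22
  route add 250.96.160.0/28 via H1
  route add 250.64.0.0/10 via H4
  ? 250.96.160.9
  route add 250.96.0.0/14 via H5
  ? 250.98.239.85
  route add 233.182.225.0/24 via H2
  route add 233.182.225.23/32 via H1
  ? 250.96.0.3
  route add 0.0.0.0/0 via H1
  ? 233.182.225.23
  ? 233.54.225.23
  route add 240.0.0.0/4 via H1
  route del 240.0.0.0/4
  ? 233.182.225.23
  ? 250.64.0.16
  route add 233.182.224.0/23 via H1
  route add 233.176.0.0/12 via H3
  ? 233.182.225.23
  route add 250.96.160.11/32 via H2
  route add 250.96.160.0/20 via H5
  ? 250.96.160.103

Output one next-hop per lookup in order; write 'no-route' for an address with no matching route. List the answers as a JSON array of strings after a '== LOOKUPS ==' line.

Process each operation:
  add 250.96.160.0/22 -> H0 at depth 22
  del 250.96.160.0/22 (clear depth 22)
  add 250.96.160.0/28 -> H1 at depth 28
  add 250.64.0.0/10 -> H4 at depth 10
  ? 250.96.160.9  path d0:-→d1:-→d2:-→d3:-→d4:-→d5:-→d6:-→d7:-→d8:-→d9:-→d10:H4→d11:-→d12:-→d13:-→d14:-→d15:-→d16:-→d17:-→d18:-→d19:-→d20:-→d21:-→d22:-→d23:-→d24:-→d25:-→d26:-→d27:-→d28:H1  best=H1
  add 250.96.0.0/14 -> H5 at depth 14
  ? 250.98.239.85  path d0:-→d1:-→d2:-→d3:-→d4:-→d5:-→d6:-→d7:-→d8:-→d9:-→d10:H4→d11:-→d12:-→d13:-→d14:H5  best=H5
  add 233.182.225.0/24 -> H2 at depth 24
  add 233.182.225.23/32 -> H1 at depth 32
  ? 250.96.0.3  path d0:-→d1:-→d2:-→d3:-→d4:-→d5:-→d6:-→d7:-→d8:-→d9:-→d10:H4→d11:-→d12:-→d13:-→d14:H5→d15:-→d16:-  best=H5
  add 0.0.0.0/0 -> H1 at depth 0
  ? 233.182.225.23  path d0:H1→d1:-→d2:-→d3:-→d4:-→d5:-→d6:-→d7:-→d8:-→d9:-→d10:-→d11:-→d12:-→d13:-→d14:-→d15:-→d16:-→d17:-→d18:-→d19:-→d20:-→d21:-→d22:-→d23:-→d24:H2→d25:-→d26:-→d27:-→d28:-→d29:-→d30:-→d31:-→d32:H1  best=H1
  ? 233.54.225.23  path d0:H1→d1:-→d2:-→d3:-→d4:-→d5:-→d6:-→d7:-→d8:-  best=H1
  add 240.0.0.0/4 -> H1 at depth 4
  del 240.0.0.0/4 (clear depth 4)
  ? 233.182.225.23  path d0:H1→d1:-→d2:-→d3:-→d4:-→d5:-→d6:-→d7:-→d8:-→d9:-→d10:-→d11:-→d12:-→d13:-→d14:-→d15:-→d16:-→d17:-→d18:-→d19:-→d20:-→d21:-→d22:-→d23:-→d24:H2→d25:-→d26:-→d27:-→d28:-→d29:-→d30:-→d31:-→d32:H1  best=H1
  ? 250.64.0.16  path d0:H1→d1:-→d2:-→d3:-→d4:-→d5:-→d6:-→d7:-→d8:-→d9:-→d10:H4  best=H4
  add 233.182.224.0/23 -> H1 at depth 23
  add 233.176.0.0/12 -> H3 at depth 12
  ? 233.182.225.23  path d0:H1→d1:-→d2:-→d3:-→d4:-→d5:-→d6:-→d7:-→d8:-→d9:-→d10:-→d11:-→d12:H3→d13:-→d14:-→d15:-→d16:-→d17:-→d18:-→d19:-→d20:-→d21:-→d22:-→d23:H1→d24:H2→d25:-→d26:-→d27:-→d28:-→d29:-→d30:-→d31:-→d32:H1  best=H1
  add 250.96.160.11/32 -> H2 at depth 32
  add 250.96.160.0/20 -> H5 at depth 20
  ? 250.96.160.103  path d0:H1→d1:-→d2:-→d3:-→d4:-→d5:-→d6:-→d7:-→d8:-→d9:-→d10:H4→d11:-→d12:-→d13:-→d14:H5→d15:-→d16:-→d17:-→d18:-→d19:-→d20:H5→d21:-→d22:-→d23:-→d24:-→d25:-  best=H5

== LOOKUPS ==
["H1","H5","H5","H1","H1","H1","H4","H1","H5"]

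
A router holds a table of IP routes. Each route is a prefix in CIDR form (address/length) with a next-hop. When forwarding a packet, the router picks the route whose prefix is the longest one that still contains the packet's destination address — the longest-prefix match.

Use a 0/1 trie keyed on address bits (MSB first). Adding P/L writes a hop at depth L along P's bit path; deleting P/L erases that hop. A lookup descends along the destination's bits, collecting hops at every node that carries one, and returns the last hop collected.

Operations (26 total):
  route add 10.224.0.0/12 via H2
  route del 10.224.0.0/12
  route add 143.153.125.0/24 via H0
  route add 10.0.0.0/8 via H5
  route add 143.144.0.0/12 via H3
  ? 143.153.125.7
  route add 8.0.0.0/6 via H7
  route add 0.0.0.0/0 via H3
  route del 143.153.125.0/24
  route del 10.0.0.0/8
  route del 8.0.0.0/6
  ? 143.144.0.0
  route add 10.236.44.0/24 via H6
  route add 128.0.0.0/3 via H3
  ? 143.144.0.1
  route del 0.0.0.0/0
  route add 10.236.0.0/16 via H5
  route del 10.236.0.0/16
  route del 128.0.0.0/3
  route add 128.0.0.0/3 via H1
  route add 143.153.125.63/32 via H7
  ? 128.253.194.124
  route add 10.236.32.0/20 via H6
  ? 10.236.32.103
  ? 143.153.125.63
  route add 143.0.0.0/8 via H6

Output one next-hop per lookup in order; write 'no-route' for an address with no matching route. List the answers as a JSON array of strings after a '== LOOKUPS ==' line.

Apply in order:
  + 10.224.0.0/12 (H2) depth=12
  del 10.224.0.0/12 (clear depth 12)
  + 143.153.125.0/24 (H0) depth=24
  + 10.0.0.0/8 (H5) depth=8
  + 143.144.0.0/12 (H3) depth=12
  lookup 143.153.125.7: bits 100011111001100101111101 walk d0:-→d1:-→d2:-→d3:-→d4:-→d5:-→d6:-→d7:-→d8:-→d9:-→d10:-→d11:-→d12:H3→d13:-→d14:-→d15:-→d16:-→d17:-→d18:-→d19:-→d20:-→d21:-→d22:-→d23:-→d24:H0 -> H0
  + 8.0.0.0/6 (H7) depth=6
  + 0.0.0.0/0 (H3) depth=0
  del 143.153.125.0/24 (clear depth 24)
  del 10.0.0.0/8 (clear depth 8)
  del 8.0.0.0/6 (clear depth 6)
  lookup 143.144.0.0: bits 100011111001 walk d0:H3→d1:-→d2:-→d3:-→d4:-→d5:-→d6:-→d7:-→d8:-→d9:-→d10:-→d11:-→d12:H3 -> H3
  + 10.236.44.0/24 (H6) depth=24
  + 128.0.0.0/3 (H3) depth=3
  lookup 143.144.0.1: bits 100011111001 walk d0:H3→d1:-→d2:-→d3:H3→d4:-→d5:-→d6:-→d7:-→d8:-→d9:-→d10:-→d11:-→d12:H3 -> H3
  del 0.0.0.0/0 (clear depth 0)
  + 10.236.0.0/16 (H5) depth=16
  del 10.236.0.0/16 (clear depth 16)
  del 128.0.0.0/3 (clear depth 3)
  + 128.0.0.0/3 (H1) depth=3
  + 143.153.125.63/32 (H7) depth=32
  lookup 128.253.194.124: bits 1000 walk d0:-→d1:-→d2:-→d3:H1→d4:- -> H1
  + 10.236.32.0/20 (H6) depth=20
  lookup 10.236.32.103: bits 00001010111011000010 walk d0:-→d1:-→d2:-→d3:-→d4:-→d5:-→d6:-→d7:-→d8:-→d9:-→d10:-→d11:-→d12:-→d13:-→d14:-→d15:-→d16:-→d17:-→d18:-→d19:-→d20:H6 -> H6
  lookup 143.153.125.63: bits 10001111100110010111110100111111 walk d0:-→d1:-→d2:-→d3:H1→d4:-→d5:-→d6:-→d7:-→d8:-→d9:-→d10:-→d11:-→d12:H3→d13:-→d14:-→d15:-→d16:-→d17:-→d18:-→d19:-→d20:-→d21:-→d22:-→d23:-→d24:-→d25:-→d26:-→d27:-→d28:-→d29:-→d30:-→d31:-→d32:H7 -> H7
  + 143.0.0.0/8 (H6) depth=8

== LOOKUPS ==
["H0","H3","H3","H1","H6","H7"]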